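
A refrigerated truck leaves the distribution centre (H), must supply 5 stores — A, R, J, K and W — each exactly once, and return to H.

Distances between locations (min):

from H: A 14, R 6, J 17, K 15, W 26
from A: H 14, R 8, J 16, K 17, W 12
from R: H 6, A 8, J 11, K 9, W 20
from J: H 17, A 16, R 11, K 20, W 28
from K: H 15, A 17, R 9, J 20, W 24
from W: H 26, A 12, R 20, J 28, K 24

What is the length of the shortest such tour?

84 min — the shortest possible round trip.

With 5 stops there are 5!/2 = 60 distinct round trips (a route and its reverse cost the same).
H-A-R-J-K-W-H: 14+8+11+20+24+26 = 103
H-A-R-J-W-K-H: 14+8+11+28+24+15 = 100
H-A-R-K-J-W-H: 14+8+9+20+28+26 = 105
H-A-R-K-W-J-H: 14+8+9+24+28+17 = 100
H-A-R-W-J-K-H: 14+8+20+28+20+15 = 105
H-A-R-W-K-J-H: 14+8+20+24+20+17 = 103
H-A-J-R-K-W-H: 14+16+11+9+24+26 = 100
H-A-J-R-W-K-H: 14+16+11+20+24+15 = 100
H-A-J-K-R-W-H: 14+16+20+9+20+26 = 105
H-A-J-K-W-R-H: 14+16+20+24+20+6 = 100
H-A-J-W-R-K-H: 14+16+28+20+9+15 = 102
H-A-J-W-K-R-H: 14+16+28+24+9+6 = 97
H-A-K-R-J-W-H: 14+17+9+11+28+26 = 105
H-A-K-R-W-J-H: 14+17+9+20+28+17 = 105
… (46 more)
H-R-J-A-W-K-H: 6+11+16+12+24+15 = 84  ← best
The minimum is 84.
One optimal route: H → R → J → A → W → K → H (or its reverse).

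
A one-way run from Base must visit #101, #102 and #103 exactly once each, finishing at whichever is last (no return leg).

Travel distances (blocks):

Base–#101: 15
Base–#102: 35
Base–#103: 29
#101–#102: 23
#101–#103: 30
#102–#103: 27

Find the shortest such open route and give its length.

There are 3! = 6 possible orderings.
Base → #101 → #102 → #103: 15+23+27 = 65
Base → #101 → #103 → #102: 15+30+27 = 72
Base → #102 → #101 → #103: 35+23+30 = 88
Base → #102 → #103 → #101: 35+27+30 = 92
Base → #103 → #101 → #102: 29+30+23 = 82
Base → #103 → #102 → #101: 29+27+23 = 79
The minimum is 65.
One shortest path: Base → #101 → #102 → #103.

Minimum one-way distance = 65 blocks.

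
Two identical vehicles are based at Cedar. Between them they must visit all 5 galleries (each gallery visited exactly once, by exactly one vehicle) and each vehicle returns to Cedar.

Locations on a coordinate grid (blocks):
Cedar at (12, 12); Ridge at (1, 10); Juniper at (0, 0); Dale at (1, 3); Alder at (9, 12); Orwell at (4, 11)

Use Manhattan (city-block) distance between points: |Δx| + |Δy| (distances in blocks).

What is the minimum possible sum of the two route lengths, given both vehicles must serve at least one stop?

Minimum combined distance: 54 blocks.

Check every non-empty split of the stops between the two vehicles; for each half take its own optimal tour:
  {Ridge} + {Juniper, Dale, Alder, Orwell}: 26 + 48 = 74
  {Juniper} + {Ridge, Dale, Alder, Orwell}: 48 + 40 = 88
  {Ridge, Juniper} + {Dale, Alder, Orwell}: 48 + 40 = 88
  {Dale} + {Ridge, Juniper, Alder, Orwell}: 40 + 48 = 88
  {Ridge, Dale} + {Juniper, Alder, Orwell}: 40 + 48 = 88
  {Juniper, Dale} + {Ridge, Alder, Orwell}: 48 + 26 = 74
  … (15 splits in total)
  {Alder} + {Ridge, Juniper, Dale, Orwell}: 6 + 48 = 54  ← best
Best: vehicle 1 Cedar → Alder → Cedar = 6; vehicle 2 Cedar → Ridge → Juniper → Dale → Orwell → Cedar = 48; combined 54.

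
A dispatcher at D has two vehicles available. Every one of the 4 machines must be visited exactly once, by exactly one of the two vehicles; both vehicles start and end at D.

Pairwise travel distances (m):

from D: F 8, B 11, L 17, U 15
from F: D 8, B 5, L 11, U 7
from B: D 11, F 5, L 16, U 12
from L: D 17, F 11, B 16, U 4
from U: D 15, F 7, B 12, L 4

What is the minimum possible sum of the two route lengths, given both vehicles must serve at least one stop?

There are 2^3 − 1 = 7 ways to divide the 4 stops into two non-empty groups. For each, the best each vehicle can do is its own shortest tour through its group:
  {F} + {B, L, U}: 16 + 44 = 60
  {B} + {F, L, U}: 22 + 36 = 58
  {F, B} + {L, U}: 24 + 36 = 60
  {L} + {F, B, U}: 34 + 38 = 72
  {F, L} + {B, U}: 36 + 38 = 74
  {B, L} + {F, U}: 44 + 30 = 74
  … (7 splits in total)
Best: vehicle 1 D → B → D = 22; vehicle 2 D → F → U → L → D = 36; combined 58.

58 m — the smallest possible combined total.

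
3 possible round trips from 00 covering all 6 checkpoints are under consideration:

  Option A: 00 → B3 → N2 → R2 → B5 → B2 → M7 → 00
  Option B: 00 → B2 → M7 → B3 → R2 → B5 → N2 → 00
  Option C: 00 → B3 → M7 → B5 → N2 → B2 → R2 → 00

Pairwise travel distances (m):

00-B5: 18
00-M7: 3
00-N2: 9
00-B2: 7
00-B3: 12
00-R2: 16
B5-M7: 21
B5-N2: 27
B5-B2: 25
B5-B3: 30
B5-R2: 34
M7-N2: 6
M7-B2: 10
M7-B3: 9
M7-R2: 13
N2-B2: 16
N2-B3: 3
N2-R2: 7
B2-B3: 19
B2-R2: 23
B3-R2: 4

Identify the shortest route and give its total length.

Option A: 12 + 3 + 7 + 34 + 25 + 10 + 3 = 94
Option B: 7 + 10 + 9 + 4 + 34 + 27 + 9 = 100
Option C: 12 + 9 + 21 + 27 + 16 + 23 + 16 = 124

94 m — Option A is the shortest.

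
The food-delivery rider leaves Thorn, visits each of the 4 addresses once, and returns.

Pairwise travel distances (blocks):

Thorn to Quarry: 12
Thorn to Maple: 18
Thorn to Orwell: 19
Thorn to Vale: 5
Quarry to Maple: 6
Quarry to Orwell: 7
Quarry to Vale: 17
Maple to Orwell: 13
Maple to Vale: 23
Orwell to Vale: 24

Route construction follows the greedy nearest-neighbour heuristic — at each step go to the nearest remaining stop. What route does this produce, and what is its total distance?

At Thorn the remaining stops are Vale 5, Quarry 12, Maple 18, Orwell 19; go to Vale.
At Vale the remaining stops are Quarry 17, Maple 23, Orwell 24; go to Quarry.
At Quarry the remaining stops are Maple 6, Orwell 7; go to Maple.
At Maple the remaining stops are Orwell 13; go to Orwell.
Return Orwell→Thorn: 19.
Total = 5 + 17 + 6 + 13 + 19 = 60.

60 blocks along Thorn → Vale → Quarry → Maple → Orwell → Thorn.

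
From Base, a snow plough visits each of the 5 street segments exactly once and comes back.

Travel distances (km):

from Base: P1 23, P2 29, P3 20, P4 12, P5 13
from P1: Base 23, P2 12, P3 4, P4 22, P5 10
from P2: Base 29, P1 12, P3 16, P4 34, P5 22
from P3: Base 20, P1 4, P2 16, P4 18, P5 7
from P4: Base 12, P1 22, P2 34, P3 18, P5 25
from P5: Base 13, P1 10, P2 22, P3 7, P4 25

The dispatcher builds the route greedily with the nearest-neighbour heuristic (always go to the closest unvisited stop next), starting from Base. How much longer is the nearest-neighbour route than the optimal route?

14 km longer than the optimal tour.

From Base: P4=12, P5=13, P3=20, P1=23, P2=29 → choose P4 (12).
From P4: P3=18, P1=22, P5=25, P2=34 → choose P3 (18).
From P3: P1=4, P5=7, P2=16 → choose P1 (4).
From P1: P5=10, P2=12 → choose P5 (10).
From P5: P2=22 → choose P2 (22).
NN route Base → P4 → P3 → P1 → P5 → P2 → Base costs 95.
Optimal: Base → P4 → P3 → P1 → P2 → P5 → Base costs 81 (by enumerating all 60 distinct tours).
Excess = 95 − 81 = 14.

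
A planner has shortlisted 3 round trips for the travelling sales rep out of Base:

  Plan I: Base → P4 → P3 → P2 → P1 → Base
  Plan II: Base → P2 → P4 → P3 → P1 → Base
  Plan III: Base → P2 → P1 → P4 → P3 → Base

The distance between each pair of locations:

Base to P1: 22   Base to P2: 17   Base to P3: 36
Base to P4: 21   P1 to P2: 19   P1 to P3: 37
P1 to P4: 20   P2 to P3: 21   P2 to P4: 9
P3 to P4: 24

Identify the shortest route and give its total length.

Plan I: 21 + 24 + 21 + 19 + 22 = 107
Plan II: 17 + 9 + 24 + 37 + 22 = 109
Plan III: 17 + 19 + 20 + 24 + 36 = 116

Shortest is Plan I, total 107.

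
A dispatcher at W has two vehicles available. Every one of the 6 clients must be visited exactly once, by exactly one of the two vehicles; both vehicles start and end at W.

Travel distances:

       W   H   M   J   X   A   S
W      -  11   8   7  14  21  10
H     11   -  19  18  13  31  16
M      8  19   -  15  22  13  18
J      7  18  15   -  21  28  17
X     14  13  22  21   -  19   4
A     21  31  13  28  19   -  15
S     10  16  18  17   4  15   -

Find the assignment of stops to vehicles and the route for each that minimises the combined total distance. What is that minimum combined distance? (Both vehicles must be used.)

Check every non-empty split of the stops between the two vehicles; for each half take its own optimal tour:
  {H} + {M, J, X, A, S}: 22 + 68 = 90
  {M} + {H, J, X, A, S}: 16 + 78 = 94
  {H, M} + {J, X, A, S}: 38 + 68 = 106
  {J} + {H, M, X, A, S}: 14 + 64 = 78
  {H, J} + {M, X, A, S}: 36 + 54 = 90
  {M, J} + {H, X, A, S}: 30 + 64 = 94
  … (31 splits in total)
Best: vehicle 1 W → J → W = 14; vehicle 2 W → H → X → S → A → M → W = 64; combined 78.

Minimum combined distance: 78.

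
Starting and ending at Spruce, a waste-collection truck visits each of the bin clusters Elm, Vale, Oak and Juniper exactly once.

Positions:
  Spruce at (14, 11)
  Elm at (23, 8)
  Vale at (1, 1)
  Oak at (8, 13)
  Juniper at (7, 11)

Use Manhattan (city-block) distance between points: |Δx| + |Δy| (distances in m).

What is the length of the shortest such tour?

68 m — the shortest possible round trip.

With 4 stops there are 4!/2 = 12 distinct round trips (a route and its reverse cost the same).
Spruce-Elm-Vale-Oak-Juniper-Spruce: 12+29+19+3+7 = 70
Spruce-Elm-Vale-Juniper-Oak-Spruce: 12+29+16+3+8 = 68
Spruce-Elm-Oak-Vale-Juniper-Spruce: 12+20+19+16+7 = 74
Spruce-Elm-Oak-Juniper-Vale-Spruce: 12+20+3+16+23 = 74
Spruce-Elm-Juniper-Vale-Oak-Spruce: 12+19+16+19+8 = 74
Spruce-Elm-Juniper-Oak-Vale-Spruce: 12+19+3+19+23 = 76
Spruce-Vale-Elm-Oak-Juniper-Spruce: 23+29+20+3+7 = 82
Spruce-Vale-Elm-Juniper-Oak-Spruce: 23+29+19+3+8 = 82
Spruce-Vale-Oak-Elm-Juniper-Spruce: 23+19+20+19+7 = 88
Spruce-Vale-Juniper-Elm-Oak-Spruce: 23+16+19+20+8 = 86
Spruce-Oak-Elm-Vale-Juniper-Spruce: 8+20+29+16+7 = 80
Spruce-Oak-Vale-Elm-Juniper-Spruce: 8+19+29+19+7 = 82
The minimum is 68.
One optimal route: Spruce → Elm → Vale → Juniper → Oak → Spruce (or its reverse).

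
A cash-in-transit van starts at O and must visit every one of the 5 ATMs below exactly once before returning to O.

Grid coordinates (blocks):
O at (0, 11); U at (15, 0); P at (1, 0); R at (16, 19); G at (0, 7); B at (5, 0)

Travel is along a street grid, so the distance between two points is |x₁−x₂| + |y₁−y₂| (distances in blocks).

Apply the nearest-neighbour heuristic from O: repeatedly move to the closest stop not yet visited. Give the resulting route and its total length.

Total distance 70 blocks via the nearest-neighbour route O → G → P → B → U → R → O.

From O: distances to unvisited — G=4, P=12, B=16, R=24, U=26. Nearest is G (4).
From G: distances to unvisited — P=8, B=12, U=22, R=28. Nearest is P (8).
From P: distances to unvisited — B=4, U=14, R=34. Nearest is B (4).
From B: distances to unvisited — U=10, R=30. Nearest is U (10).
From U: distances to unvisited — R=20. Nearest is R (20).
Return R→O: 24.
Total = 4 + 8 + 4 + 10 + 20 + 24 = 70.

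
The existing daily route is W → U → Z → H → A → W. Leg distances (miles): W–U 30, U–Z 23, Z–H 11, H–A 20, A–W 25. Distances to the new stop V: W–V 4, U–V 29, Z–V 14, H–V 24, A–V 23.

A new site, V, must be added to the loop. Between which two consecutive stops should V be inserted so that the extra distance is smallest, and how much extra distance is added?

Minimum extra distance: 2 miles, inserting V between A and W.

Insertion cost between consecutive stops i–j is d(i,V) + d(V,j) − d(i,j):
  between W and U: 4 + 29 − 30 = 3
  between U and Z: 29 + 14 − 23 = 20
  between Z and H: 14 + 24 − 11 = 27
  between H and A: 24 + 23 − 20 = 27
  between A and W: 23 + 4 − 25 = 2
Cheapest insertion is between A and W, adding 2.
New total = 109 + 2 = 111.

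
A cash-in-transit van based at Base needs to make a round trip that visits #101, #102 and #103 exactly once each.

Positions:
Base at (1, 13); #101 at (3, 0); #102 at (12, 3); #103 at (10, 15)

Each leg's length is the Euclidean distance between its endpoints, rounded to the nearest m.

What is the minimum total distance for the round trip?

43 m — the shortest possible round trip.

With 3 stops there are 3!/2 = 3 distinct round trips (a route and its reverse cost the same).
Base→#101→#102→#103→Base: 13+9+12+9 = 43
Base→#101→#103→#102→Base: 13+17+12+15 = 57
Base→#102→#101→#103→Base: 15+9+17+9 = 50
The minimum is 43.
One optimal route: Base → #101 → #102 → #103 → Base (or its reverse).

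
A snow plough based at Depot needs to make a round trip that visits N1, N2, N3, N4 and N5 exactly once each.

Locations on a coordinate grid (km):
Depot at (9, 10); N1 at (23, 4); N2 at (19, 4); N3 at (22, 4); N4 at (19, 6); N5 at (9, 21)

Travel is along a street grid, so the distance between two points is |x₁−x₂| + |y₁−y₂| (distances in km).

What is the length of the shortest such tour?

Minimum total distance: 62 km.

With 5 stops there are 5!/2 = 60 distinct round trips (a route and its reverse cost the same).
Depot → N1 → N2 → N3 → N4 → N5 → Depot: 20+4+3+5+25+11 = 68
Depot → N1 → N2 → N3 → N5 → N4 → Depot: 20+4+3+30+25+14 = 96
Depot → N1 → N2 → N4 → N3 → N5 → Depot: 20+4+2+5+30+11 = 72
Depot → N1 → N2 → N4 → N5 → N3 → Depot: 20+4+2+25+30+19 = 100
Depot → N1 → N2 → N5 → N3 → N4 → Depot: 20+4+27+30+5+14 = 100
Depot → N1 → N2 → N5 → N4 → N3 → Depot: 20+4+27+25+5+19 = 100
Depot → N1 → N3 → N2 → N4 → N5 → Depot: 20+1+3+2+25+11 = 62
Depot → N1 → N3 → N2 → N5 → N4 → Depot: 20+1+3+27+25+14 = 90
Depot → N1 → N3 → N4 → N2 → N5 → Depot: 20+1+5+2+27+11 = 66
Depot → N1 → N3 → N4 → N5 → N2 → Depot: 20+1+5+25+27+16 = 94
Depot → N1 → N3 → N5 → N2 → N4 → Depot: 20+1+30+27+2+14 = 94
Depot → N1 → N3 → N5 → N4 → N2 → Depot: 20+1+30+25+2+16 = 94
Depot → N1 → N4 → N2 → N3 → N5 → Depot: 20+6+2+3+30+11 = 72
Depot → N1 → N4 → N2 → N5 → N3 → Depot: 20+6+2+27+30+19 = 104
… (46 more)
The minimum is 62.
One optimal route: Depot → N1 → N3 → N2 → N4 → N5 → Depot (or its reverse).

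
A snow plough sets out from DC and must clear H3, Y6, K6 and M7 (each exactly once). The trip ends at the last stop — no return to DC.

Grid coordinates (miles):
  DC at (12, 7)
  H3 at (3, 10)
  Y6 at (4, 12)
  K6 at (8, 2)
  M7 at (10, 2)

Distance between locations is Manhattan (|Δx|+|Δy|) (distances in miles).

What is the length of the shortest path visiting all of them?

Shortest open route: 25 miles.

There are 4! = 24 possible orderings.
DC → H3 → Y6 → K6 → M7: 12+3+14+2 = 31
DC → H3 → Y6 → M7 → K6: 12+3+16+2 = 33
DC → H3 → K6 → Y6 → M7: 12+13+14+16 = 55
DC → H3 → K6 → M7 → Y6: 12+13+2+16 = 43
DC → H3 → M7 → Y6 → K6: 12+15+16+14 = 57
DC → H3 → M7 → K6 → Y6: 12+15+2+14 = 43
DC → Y6 → H3 → K6 → M7: 13+3+13+2 = 31
DC → Y6 → H3 → M7 → K6: 13+3+15+2 = 33
DC → Y6 → K6 → H3 → M7: 13+14+13+15 = 55
DC → Y6 → K6 → M7 → H3: 13+14+2+15 = 44
DC → Y6 → M7 → H3 → K6: 13+16+15+13 = 57
DC → Y6 → M7 → K6 → H3: 13+16+2+13 = 44
DC → K6 → H3 → Y6 → M7: 9+13+3+16 = 41
DC → K6 → H3 → M7 → Y6: 9+13+15+16 = 53
… (10 more)
DC → M7 → K6 → H3 → Y6: 7+2+13+3 = 25  ← best
The minimum is 25.
One shortest path: DC → M7 → K6 → H3 → Y6.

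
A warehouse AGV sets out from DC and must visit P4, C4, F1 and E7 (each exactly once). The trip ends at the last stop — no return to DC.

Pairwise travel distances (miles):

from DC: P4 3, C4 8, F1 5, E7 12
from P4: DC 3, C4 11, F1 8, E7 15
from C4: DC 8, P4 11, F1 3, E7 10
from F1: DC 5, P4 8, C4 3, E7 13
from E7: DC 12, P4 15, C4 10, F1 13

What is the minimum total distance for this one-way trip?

There are 4! = 24 possible orderings.
DC - P4 - C4 - F1 - E7: 3+11+3+13 = 30
DC - P4 - C4 - E7 - F1: 3+11+10+13 = 37
DC - P4 - F1 - C4 - E7: 3+8+3+10 = 24
DC - P4 - F1 - E7 - C4: 3+8+13+10 = 34
DC - P4 - E7 - C4 - F1: 3+15+10+3 = 31
DC - P4 - E7 - F1 - C4: 3+15+13+3 = 34
DC - C4 - P4 - F1 - E7: 8+11+8+13 = 40
DC - C4 - P4 - E7 - F1: 8+11+15+13 = 47
DC - C4 - F1 - P4 - E7: 8+3+8+15 = 34
DC - C4 - F1 - E7 - P4: 8+3+13+15 = 39
DC - C4 - E7 - P4 - F1: 8+10+15+8 = 41
DC - C4 - E7 - F1 - P4: 8+10+13+8 = 39
DC - F1 - P4 - C4 - E7: 5+8+11+10 = 34
DC - F1 - P4 - E7 - C4: 5+8+15+10 = 38
… (10 more)
The minimum is 24.
One shortest path: DC → P4 → F1 → C4 → E7.

24 miles — the minimum one-way total.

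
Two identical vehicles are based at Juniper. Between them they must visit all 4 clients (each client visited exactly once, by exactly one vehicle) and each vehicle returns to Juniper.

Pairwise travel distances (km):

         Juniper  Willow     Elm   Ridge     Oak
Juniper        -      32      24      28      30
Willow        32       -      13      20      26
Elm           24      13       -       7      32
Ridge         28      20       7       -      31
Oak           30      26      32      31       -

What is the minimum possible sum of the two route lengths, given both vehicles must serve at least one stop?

Try each way of splitting the stops between the two vehicles (each non-empty) and, for each split, find the best tour for each vehicle:
  {Willow} + {Elm, Ridge, Oak}: 64 + 92 = 156
  {Elm} + {Willow, Ridge, Oak}: 48 + 104 = 152
  {Willow, Elm} + {Ridge, Oak}: 69 + 89 = 158
  {Ridge} + {Willow, Elm, Oak}: 56 + 93 = 149
  {Willow, Ridge} + {Elm, Oak}: 80 + 86 = 166
  {Elm, Ridge} + {Willow, Oak}: 59 + 88 = 147
  … (7 splits in total)
  {Willow, Elm, Ridge} + {Oak}: 80 + 60 = 140  ← best
Best: vehicle 1 Juniper → Willow → Elm → Ridge → Juniper = 80; vehicle 2 Juniper → Oak → Juniper = 60; combined 140.

Minimum combined distance: 140 km.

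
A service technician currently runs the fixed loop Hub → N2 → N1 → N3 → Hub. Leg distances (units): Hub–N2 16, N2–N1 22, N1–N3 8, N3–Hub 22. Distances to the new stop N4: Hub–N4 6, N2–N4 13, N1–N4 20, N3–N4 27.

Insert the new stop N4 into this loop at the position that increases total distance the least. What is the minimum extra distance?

Insertion cost between consecutive stops i–j is d(i,N4) + d(N4,j) − d(i,j):
  between Hub and N2: 6 + 13 − 16 = 3
  between N2 and N1: 13 + 20 − 22 = 11
  between N1 and N3: 20 + 27 − 8 = 39
  between N3 and Hub: 27 + 6 − 22 = 11
Cheapest insertion is between Hub and N2, adding 3.
New total = 68 + 3 = 71.

+3 — insert N4 between Hub and N2.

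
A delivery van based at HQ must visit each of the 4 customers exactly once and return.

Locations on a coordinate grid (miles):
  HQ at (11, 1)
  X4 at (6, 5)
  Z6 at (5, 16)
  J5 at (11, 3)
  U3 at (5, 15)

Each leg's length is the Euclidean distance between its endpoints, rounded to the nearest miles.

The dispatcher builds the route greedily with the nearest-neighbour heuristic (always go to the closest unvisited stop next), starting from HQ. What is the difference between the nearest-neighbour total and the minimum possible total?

1 miles longer than the optimal tour.

From HQ: J5=2, X4=6, U3=15, Z6=16 → choose J5 (2).
From J5: X4=5, U3=13, Z6=14 → choose X4 (5).
From X4: U3=10, Z6=11 → choose U3 (10).
From U3: Z6=1 → choose Z6 (1).
NN route HQ → J5 → X4 → U3 → Z6 → HQ costs 34.
Optimal: HQ → X4 → Z6 → U3 → J5 → HQ costs 33 (by enumerating all 12 distinct tours).
Excess = 34 − 33 = 1.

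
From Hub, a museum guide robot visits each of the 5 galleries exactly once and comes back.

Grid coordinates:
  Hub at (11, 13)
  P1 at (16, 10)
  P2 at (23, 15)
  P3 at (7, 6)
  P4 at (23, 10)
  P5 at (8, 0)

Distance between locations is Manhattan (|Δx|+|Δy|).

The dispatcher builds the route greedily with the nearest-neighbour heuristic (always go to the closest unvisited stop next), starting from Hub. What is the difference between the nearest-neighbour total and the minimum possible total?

From Hub: P1=8, P3=11, P2=14, P4=15, P5=16 → choose P1 (8).
From P1: P4=7, P2=12, P3=13, P5=18 → choose P4 (7).
From P4: P2=5, P3=20, P5=25 → choose P2 (5).
From P2: P3=25, P5=30 → choose P3 (25).
From P3: P5=7 → choose P5 (7).
NN route Hub → P1 → P4 → P2 → P3 → P5 → Hub costs 68.
Optimal: Hub → P2 → P4 → P1 → P3 → P5 → Hub costs 62 (by enumerating all 60 distinct tours).
Excess = 68 − 62 = 6.

The nearest-neighbour route is 6 longer than optimal.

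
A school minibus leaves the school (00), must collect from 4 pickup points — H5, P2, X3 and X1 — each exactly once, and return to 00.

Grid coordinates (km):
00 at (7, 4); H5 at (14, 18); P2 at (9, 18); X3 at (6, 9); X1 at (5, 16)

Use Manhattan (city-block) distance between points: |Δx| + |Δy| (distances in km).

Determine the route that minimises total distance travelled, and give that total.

Minimum total distance: 46 km.

With 4 stops there are 4!/2 = 12 distinct round trips (a route and its reverse cost the same).
00-H5-P2-X3-X1-00: 21+5+12+8+14 = 60
00-H5-P2-X1-X3-00: 21+5+6+8+6 = 46
00-H5-X3-P2-X1-00: 21+17+12+6+14 = 70
00-H5-X3-X1-P2-00: 21+17+8+6+16 = 68
00-H5-X1-P2-X3-00: 21+11+6+12+6 = 56
00-H5-X1-X3-P2-00: 21+11+8+12+16 = 68
00-P2-H5-X3-X1-00: 16+5+17+8+14 = 60
00-P2-H5-X1-X3-00: 16+5+11+8+6 = 46
00-P2-X3-H5-X1-00: 16+12+17+11+14 = 70
00-P2-X1-H5-X3-00: 16+6+11+17+6 = 56
00-X3-H5-P2-X1-00: 6+17+5+6+14 = 48
00-X3-P2-H5-X1-00: 6+12+5+11+14 = 48
The minimum is 46.
One optimal route: 00 → H5 → P2 → X1 → X3 → 00 (or its reverse).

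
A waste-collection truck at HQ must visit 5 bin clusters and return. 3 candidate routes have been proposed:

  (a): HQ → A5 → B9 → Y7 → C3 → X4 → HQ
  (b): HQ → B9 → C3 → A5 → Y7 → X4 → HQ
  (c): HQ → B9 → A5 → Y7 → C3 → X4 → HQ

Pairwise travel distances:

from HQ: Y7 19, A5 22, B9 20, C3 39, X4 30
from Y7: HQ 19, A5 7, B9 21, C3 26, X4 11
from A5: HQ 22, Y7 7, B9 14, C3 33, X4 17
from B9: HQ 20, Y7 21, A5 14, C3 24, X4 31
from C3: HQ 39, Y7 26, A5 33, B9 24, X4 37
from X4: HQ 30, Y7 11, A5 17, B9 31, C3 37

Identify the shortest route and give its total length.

(a): 22 + 14 + 21 + 26 + 37 + 30 = 150
(b): 20 + 24 + 33 + 7 + 11 + 30 = 125
(c): 20 + 14 + 7 + 26 + 37 + 30 = 134

125 — (b) is the shortest.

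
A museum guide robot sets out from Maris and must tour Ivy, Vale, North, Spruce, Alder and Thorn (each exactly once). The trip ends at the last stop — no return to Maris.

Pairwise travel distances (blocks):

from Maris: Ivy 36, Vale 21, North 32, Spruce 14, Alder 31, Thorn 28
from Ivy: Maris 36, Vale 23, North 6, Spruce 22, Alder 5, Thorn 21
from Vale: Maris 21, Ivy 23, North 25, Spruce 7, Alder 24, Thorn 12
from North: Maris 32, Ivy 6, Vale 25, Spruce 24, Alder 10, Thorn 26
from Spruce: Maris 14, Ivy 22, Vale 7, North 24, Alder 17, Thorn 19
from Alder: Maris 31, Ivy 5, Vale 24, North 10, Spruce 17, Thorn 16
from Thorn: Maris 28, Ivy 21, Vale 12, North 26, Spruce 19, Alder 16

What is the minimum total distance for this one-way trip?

There are 6! = 720 possible orderings.
Maris→Ivy→Vale→North→Spruce→Alder→Thorn: 36+23+25+24+17+16 = 141
Maris→Ivy→Vale→North→Spruce→Thorn→Alder: 36+23+25+24+19+16 = 143
Maris→Ivy→Vale→North→Alder→Spruce→Thorn: 36+23+25+10+17+19 = 130
Maris→Ivy→Vale→North→Alder→Thorn→Spruce: 36+23+25+10+16+19 = 129
Maris→Ivy→Vale→North→Thorn→Spruce→Alder: 36+23+25+26+19+17 = 146
Maris→Ivy→Vale→North→Thorn→Alder→Spruce: 36+23+25+26+16+17 = 143
Maris→Ivy→Vale→Spruce→North→Alder→Thorn: 36+23+7+24+10+16 = 116
Maris→Ivy→Vale→Spruce→North→Thorn→Alder: 36+23+7+24+26+16 = 132
… (712 more)
Maris→Spruce→Vale→Thorn→Alder→Ivy→North: 14+7+12+16+5+6 = 60  ← best
The minimum is 60.
One shortest path: Maris → Spruce → Vale → Thorn → Alder → Ivy → North.

60 blocks — the minimum one-way total.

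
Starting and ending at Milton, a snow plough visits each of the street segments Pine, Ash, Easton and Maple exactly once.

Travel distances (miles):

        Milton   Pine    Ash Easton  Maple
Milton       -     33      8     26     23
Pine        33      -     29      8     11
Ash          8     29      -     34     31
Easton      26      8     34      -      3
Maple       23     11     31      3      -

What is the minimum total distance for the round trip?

Minimum total distance: 71 miles.

There are 12 distinct closed tours to check (reversals are equivalent).
Milton → Pine → Ash → Easton → Maple → Milton: 33+29+34+3+23 = 122
Milton → Pine → Ash → Maple → Easton → Milton: 33+29+31+3+26 = 122
Milton → Pine → Easton → Ash → Maple → Milton: 33+8+34+31+23 = 129
Milton → Pine → Easton → Maple → Ash → Milton: 33+8+3+31+8 = 83
Milton → Pine → Maple → Ash → Easton → Milton: 33+11+31+34+26 = 135
Milton → Pine → Maple → Easton → Ash → Milton: 33+11+3+34+8 = 89
Milton → Ash → Pine → Easton → Maple → Milton: 8+29+8+3+23 = 71
Milton → Ash → Pine → Maple → Easton → Milton: 8+29+11+3+26 = 77
Milton → Ash → Easton → Pine → Maple → Milton: 8+34+8+11+23 = 84
Milton → Ash → Maple → Pine → Easton → Milton: 8+31+11+8+26 = 84
Milton → Easton → Pine → Ash → Maple → Milton: 26+8+29+31+23 = 117
Milton → Easton → Ash → Pine → Maple → Milton: 26+34+29+11+23 = 123
The minimum is 71.
One optimal route: Milton → Ash → Pine → Easton → Maple → Milton (or its reverse).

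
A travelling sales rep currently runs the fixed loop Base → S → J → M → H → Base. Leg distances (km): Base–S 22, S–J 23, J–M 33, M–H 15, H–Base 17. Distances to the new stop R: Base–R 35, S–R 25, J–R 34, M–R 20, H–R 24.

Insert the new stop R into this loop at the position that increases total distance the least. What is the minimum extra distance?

Adding 21 km by placing R on the J–M leg.

Insertion cost between consecutive stops i–j is d(i,R) + d(R,j) − d(i,j):
  between Base and S: 35 + 25 − 22 = 38
  between S and J: 25 + 34 − 23 = 36
  between J and M: 34 + 20 − 33 = 21
  between M and H: 20 + 24 − 15 = 29
  between H and Base: 24 + 35 − 17 = 42
Cheapest insertion is between J and M, adding 21.
New total = 110 + 21 = 131.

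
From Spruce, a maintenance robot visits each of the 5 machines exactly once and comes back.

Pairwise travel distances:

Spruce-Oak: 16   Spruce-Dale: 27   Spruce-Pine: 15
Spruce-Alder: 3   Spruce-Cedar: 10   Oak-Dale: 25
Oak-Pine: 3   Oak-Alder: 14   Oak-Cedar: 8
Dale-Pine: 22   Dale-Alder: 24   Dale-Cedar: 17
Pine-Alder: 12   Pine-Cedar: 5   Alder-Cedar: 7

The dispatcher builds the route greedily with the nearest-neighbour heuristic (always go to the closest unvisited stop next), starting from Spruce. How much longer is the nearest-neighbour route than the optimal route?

From Spruce: Alder=3, Cedar=10, Pine=15, Oak=16, Dale=27 → choose Alder (3).
From Alder: Cedar=7, Pine=12, Oak=14, Dale=24 → choose Cedar (7).
From Cedar: Pine=5, Oak=8, Dale=17 → choose Pine (5).
From Pine: Oak=3, Dale=22 → choose Oak (3).
From Oak: Dale=25 → choose Dale (25).
NN route Spruce → Alder → Cedar → Pine → Oak → Dale → Spruce costs 70.
Optimal: Spruce → Oak → Pine → Dale → Cedar → Alder → Spruce costs 68 (by enumerating all 60 distinct tours).
Excess = 70 − 68 = 2.

2 longer than the optimal tour.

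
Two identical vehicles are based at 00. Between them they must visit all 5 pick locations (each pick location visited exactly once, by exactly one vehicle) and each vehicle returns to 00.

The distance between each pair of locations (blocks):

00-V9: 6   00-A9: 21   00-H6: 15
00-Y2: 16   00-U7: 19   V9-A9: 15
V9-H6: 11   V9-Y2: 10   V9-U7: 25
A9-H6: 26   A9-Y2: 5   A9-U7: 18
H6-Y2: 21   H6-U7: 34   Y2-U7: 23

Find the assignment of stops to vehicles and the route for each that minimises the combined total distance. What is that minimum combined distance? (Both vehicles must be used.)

88 blocks — the smallest possible combined total.

Check every non-empty split of the stops between the two vehicles; for each half take its own optimal tour:
  {V9} + {A9, H6, Y2, U7}: 12 + 78 = 90
  {A9} + {V9, H6, Y2, U7}: 42 + 78 = 120
  {V9, A9} + {H6, Y2, U7}: 42 + 78 = 120
  {H6} + {V9, A9, Y2, U7}: 30 + 58 = 88
  {V9, H6} + {A9, Y2, U7}: 32 + 58 = 90
  {A9, H6} + {V9, Y2, U7}: 62 + 58 = 120
  … (15 splits in total)
Best: vehicle 1 00 → H6 → 00 = 30; vehicle 2 00 → V9 → Y2 → A9 → U7 → 00 = 58; combined 88.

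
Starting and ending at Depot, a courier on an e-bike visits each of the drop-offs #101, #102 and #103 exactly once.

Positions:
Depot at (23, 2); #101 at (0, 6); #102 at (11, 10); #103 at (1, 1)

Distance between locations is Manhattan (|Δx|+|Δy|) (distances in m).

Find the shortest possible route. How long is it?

Shortest round trip = 64 m.

With 3 stops there are 3!/2 = 3 distinct round trips (a route and its reverse cost the same).
Depot→#101→#102→#103→Depot: 27+15+19+23 = 84
Depot→#101→#103→#102→Depot: 27+6+19+20 = 72
Depot→#102→#101→#103→Depot: 20+15+6+23 = 64
The minimum is 64.
One optimal route: Depot → #102 → #101 → #103 → Depot (or its reverse).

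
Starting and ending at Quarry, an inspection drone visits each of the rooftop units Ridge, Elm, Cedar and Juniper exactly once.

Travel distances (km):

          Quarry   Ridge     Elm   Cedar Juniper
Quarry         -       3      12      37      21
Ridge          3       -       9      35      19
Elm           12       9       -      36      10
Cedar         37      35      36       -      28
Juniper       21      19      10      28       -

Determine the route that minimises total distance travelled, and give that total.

Shortest round trip = 87 km.

There are 12 distinct closed tours to check (reversals are equivalent).
Quarry-Ridge-Elm-Cedar-Juniper-Quarry: 3+9+36+28+21 = 97
Quarry-Ridge-Elm-Juniper-Cedar-Quarry: 3+9+10+28+37 = 87
Quarry-Ridge-Cedar-Elm-Juniper-Quarry: 3+35+36+10+21 = 105
Quarry-Ridge-Cedar-Juniper-Elm-Quarry: 3+35+28+10+12 = 88
Quarry-Ridge-Juniper-Elm-Cedar-Quarry: 3+19+10+36+37 = 105
Quarry-Ridge-Juniper-Cedar-Elm-Quarry: 3+19+28+36+12 = 98
Quarry-Elm-Ridge-Cedar-Juniper-Quarry: 12+9+35+28+21 = 105
Quarry-Elm-Ridge-Juniper-Cedar-Quarry: 12+9+19+28+37 = 105
Quarry-Elm-Cedar-Ridge-Juniper-Quarry: 12+36+35+19+21 = 123
Quarry-Elm-Juniper-Ridge-Cedar-Quarry: 12+10+19+35+37 = 113
Quarry-Cedar-Ridge-Elm-Juniper-Quarry: 37+35+9+10+21 = 112
Quarry-Cedar-Elm-Ridge-Juniper-Quarry: 37+36+9+19+21 = 122
The minimum is 87.
One optimal route: Quarry → Ridge → Elm → Juniper → Cedar → Quarry (or its reverse).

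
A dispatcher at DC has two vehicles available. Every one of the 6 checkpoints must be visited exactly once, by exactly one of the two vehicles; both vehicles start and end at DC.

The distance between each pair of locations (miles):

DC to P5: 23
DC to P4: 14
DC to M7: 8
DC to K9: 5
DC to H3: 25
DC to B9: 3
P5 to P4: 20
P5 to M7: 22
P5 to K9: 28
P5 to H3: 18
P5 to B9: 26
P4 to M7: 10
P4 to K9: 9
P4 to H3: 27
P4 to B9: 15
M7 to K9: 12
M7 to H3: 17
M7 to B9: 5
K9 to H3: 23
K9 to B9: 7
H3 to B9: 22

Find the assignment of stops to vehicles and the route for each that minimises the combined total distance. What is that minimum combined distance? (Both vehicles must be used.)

83 miles — the smallest possible combined total.

Check every non-empty split of the stops between the two vehicles; for each half take its own optimal tour:
  {P5} + {P4, M7, K9, H3, B9}: 46 + 66 = 112
  {P4} + {P5, M7, K9, H3, B9}: 28 + 75 = 103
  {P5, P4} + {M7, K9, H3, B9}: 57 + 53 = 110
  {M7} + {P5, P4, K9, H3, B9}: 16 + 77 = 93
  {P5, M7} + {P4, K9, H3, B9}: 53 + 66 = 119
  {P4, M7} + {P5, K9, H3, B9}: 32 + 74 = 106
  … (31 splits in total)
  {P5, P4, M7, K9, H3} + {B9}: 77 + 6 = 83  ← best
Best: vehicle 1 DC → M7 → H3 → P5 → P4 → K9 → DC = 77; vehicle 2 DC → B9 → DC = 6; combined 83.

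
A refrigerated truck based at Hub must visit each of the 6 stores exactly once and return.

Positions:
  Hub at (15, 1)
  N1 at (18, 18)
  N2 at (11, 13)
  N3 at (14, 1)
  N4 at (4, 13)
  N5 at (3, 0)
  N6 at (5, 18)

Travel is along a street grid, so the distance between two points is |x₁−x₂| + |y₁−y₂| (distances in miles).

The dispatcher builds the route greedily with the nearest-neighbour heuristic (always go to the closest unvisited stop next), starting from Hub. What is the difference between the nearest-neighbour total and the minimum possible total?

From Hub: N3=1, N5=13, N2=16, N1=20, N4=23, N6=27 → choose N3 (1).
From N3: N5=12, N2=15, N1=21, N4=22, N6=26 → choose N5 (12).
From N5: N4=14, N6=20, N2=21, N1=33 → choose N4 (14).
From N4: N6=6, N2=7, N1=19 → choose N6 (6).
From N6: N2=11, N1=13 → choose N2 (11).
From N2: N1=12 → choose N1 (12).
NN route Hub → N3 → N5 → N4 → N6 → N2 → N1 → Hub costs 76.
Optimal: Hub → N2 → N1 → N6 → N4 → N5 → N3 → Hub costs 74 (by enumerating all 360 distinct tours).
Excess = 76 − 74 = 2.

2 miles longer than the optimal tour.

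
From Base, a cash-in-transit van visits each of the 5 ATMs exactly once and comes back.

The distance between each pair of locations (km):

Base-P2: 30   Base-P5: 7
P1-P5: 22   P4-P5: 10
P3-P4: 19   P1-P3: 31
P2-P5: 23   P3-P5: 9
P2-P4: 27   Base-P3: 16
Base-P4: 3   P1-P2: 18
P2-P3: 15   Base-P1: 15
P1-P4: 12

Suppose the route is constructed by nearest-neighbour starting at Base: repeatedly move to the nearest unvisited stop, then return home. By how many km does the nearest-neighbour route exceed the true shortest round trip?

From Base: P4=3, P5=7, P1=15, P3=16, P2=30 → choose P4 (3).
From P4: P5=10, P1=12, P3=19, P2=27 → choose P5 (10).
From P5: P3=9, P1=22, P2=23 → choose P3 (9).
From P3: P2=15, P1=31 → choose P2 (15).
From P2: P1=18 → choose P1 (18).
NN route Base → P4 → P5 → P3 → P2 → P1 → Base costs 70.
Optimal: Base → P4 → P1 → P2 → P3 → P5 → Base costs 64 (by enumerating all 60 distinct tours).
Excess = 70 − 64 = 6.

Excess over optimum: 6 km.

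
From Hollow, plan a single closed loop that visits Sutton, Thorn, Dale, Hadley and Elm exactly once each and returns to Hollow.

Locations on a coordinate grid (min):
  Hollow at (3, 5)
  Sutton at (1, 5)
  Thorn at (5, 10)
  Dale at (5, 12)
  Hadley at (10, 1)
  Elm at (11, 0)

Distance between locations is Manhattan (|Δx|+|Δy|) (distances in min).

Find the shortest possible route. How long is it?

Minimum total distance: 44 min.

With 5 stops there are 5!/2 = 60 distinct round trips (a route and its reverse cost the same).
Hollow-Sutton-Thorn-Dale-Hadley-Elm-Hollow: 2+9+2+16+2+13 = 44
Hollow-Sutton-Thorn-Dale-Elm-Hadley-Hollow: 2+9+2+18+2+11 = 44
Hollow-Sutton-Thorn-Hadley-Dale-Elm-Hollow: 2+9+14+16+18+13 = 72
Hollow-Sutton-Thorn-Hadley-Elm-Dale-Hollow: 2+9+14+2+18+9 = 54
Hollow-Sutton-Thorn-Elm-Dale-Hadley-Hollow: 2+9+16+18+16+11 = 72
Hollow-Sutton-Thorn-Elm-Hadley-Dale-Hollow: 2+9+16+2+16+9 = 54
Hollow-Sutton-Dale-Thorn-Hadley-Elm-Hollow: 2+11+2+14+2+13 = 44
Hollow-Sutton-Dale-Thorn-Elm-Hadley-Hollow: 2+11+2+16+2+11 = 44
Hollow-Sutton-Dale-Hadley-Thorn-Elm-Hollow: 2+11+16+14+16+13 = 72
Hollow-Sutton-Dale-Hadley-Elm-Thorn-Hollow: 2+11+16+2+16+7 = 54
Hollow-Sutton-Dale-Elm-Thorn-Hadley-Hollow: 2+11+18+16+14+11 = 72
Hollow-Sutton-Dale-Elm-Hadley-Thorn-Hollow: 2+11+18+2+14+7 = 54
Hollow-Sutton-Hadley-Thorn-Dale-Elm-Hollow: 2+13+14+2+18+13 = 62
Hollow-Sutton-Hadley-Thorn-Elm-Dale-Hollow: 2+13+14+16+18+9 = 72
… (46 more)
The minimum is 44.
One optimal route: Hollow → Sutton → Thorn → Dale → Hadley → Elm → Hollow (or its reverse).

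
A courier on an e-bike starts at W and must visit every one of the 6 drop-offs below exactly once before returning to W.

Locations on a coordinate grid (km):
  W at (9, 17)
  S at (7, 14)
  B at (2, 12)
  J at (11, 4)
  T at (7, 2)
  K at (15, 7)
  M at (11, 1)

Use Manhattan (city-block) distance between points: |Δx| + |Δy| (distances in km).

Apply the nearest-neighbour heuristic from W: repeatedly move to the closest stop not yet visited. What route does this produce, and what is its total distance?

From W: distances to unvisited — S=5, B=12, J=15, K=16, T=17, M=18. Nearest is S (5).
From S: distances to unvisited — B=7, T=12, J=14, K=15, M=17. Nearest is B (7).
From B: distances to unvisited — T=15, J=17, K=18, M=20. Nearest is T (15).
From T: distances to unvisited — M=5, J=6, K=13. Nearest is M (5).
From M: distances to unvisited — J=3, K=10. Nearest is J (3).
From J: distances to unvisited — K=7. Nearest is K (7).
Return K→W: 16.
Total = 5 + 7 + 15 + 5 + 3 + 7 + 16 = 58.

Nearest-neighbour total = 58 km; route W → S → B → T → M → J → K → W.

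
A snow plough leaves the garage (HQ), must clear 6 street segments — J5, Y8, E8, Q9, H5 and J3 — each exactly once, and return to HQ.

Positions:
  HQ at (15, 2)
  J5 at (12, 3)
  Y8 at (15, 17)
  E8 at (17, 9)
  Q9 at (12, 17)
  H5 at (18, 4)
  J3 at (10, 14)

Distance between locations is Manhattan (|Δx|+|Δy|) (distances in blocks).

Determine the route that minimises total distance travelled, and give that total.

HQ→J5→Y8→E8→Q9→H5→J3→HQ: 4+17+10+13+19+18+17 = 98
HQ→J5→Y8→E8→Q9→J3→H5→HQ: 4+17+10+13+5+18+5 = 72
HQ→J5→Y8→E8→H5→Q9→J3→HQ: 4+17+10+6+19+5+17 = 78
HQ→J5→Y8→E8→H5→J3→Q9→HQ: 4+17+10+6+18+5+18 = 78
HQ→J5→Y8→E8→J3→Q9→H5→HQ: 4+17+10+12+5+19+5 = 72
HQ→J5→Y8→E8→J3→H5→Q9→HQ: 4+17+10+12+18+19+18 = 98
HQ→J5→Y8→Q9→E8→H5→J3→HQ: 4+17+3+13+6+18+17 = 78
HQ→J5→Y8→Q9→E8→J3→H5→HQ: 4+17+3+13+12+18+5 = 72
… (352 more)
HQ→J5→J3→Q9→Y8→E8→H5→HQ: 4+13+5+3+10+6+5 = 46  ← best
The minimum is 46.
One optimal route: HQ → J5 → J3 → Q9 → Y8 → E8 → H5 → HQ (or its reverse).

Shortest round trip = 46 blocks.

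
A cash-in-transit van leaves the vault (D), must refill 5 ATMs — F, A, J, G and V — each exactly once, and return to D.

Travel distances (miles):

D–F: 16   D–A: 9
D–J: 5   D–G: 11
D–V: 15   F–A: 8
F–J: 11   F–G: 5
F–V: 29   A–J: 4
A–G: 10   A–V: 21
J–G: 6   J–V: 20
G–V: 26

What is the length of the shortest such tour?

Minimum total distance: 60 miles.

With 5 stops there are 5!/2 = 60 distinct round trips (a route and its reverse cost the same).
D - F - A - J - G - V - D: 16+8+4+6+26+15 = 75
D - F - A - J - V - G - D: 16+8+4+20+26+11 = 85
D - F - A - G - J - V - D: 16+8+10+6+20+15 = 75
D - F - A - G - V - J - D: 16+8+10+26+20+5 = 85
D - F - A - V - J - G - D: 16+8+21+20+6+11 = 82
D - F - A - V - G - J - D: 16+8+21+26+6+5 = 82
D - F - J - A - G - V - D: 16+11+4+10+26+15 = 82
D - F - J - A - V - G - D: 16+11+4+21+26+11 = 89
D - F - J - G - A - V - D: 16+11+6+10+21+15 = 79
D - F - J - G - V - A - D: 16+11+6+26+21+9 = 89
D - F - J - V - A - G - D: 16+11+20+21+10+11 = 89
D - F - J - V - G - A - D: 16+11+20+26+10+9 = 92
D - F - G - A - J - V - D: 16+5+10+4+20+15 = 70
D - F - G - A - V - J - D: 16+5+10+21+20+5 = 77
… (46 more)
D - J - G - F - A - V - D: 5+6+5+8+21+15 = 60  ← best
The minimum is 60.
One optimal route: D → J → G → F → A → V → D (or its reverse).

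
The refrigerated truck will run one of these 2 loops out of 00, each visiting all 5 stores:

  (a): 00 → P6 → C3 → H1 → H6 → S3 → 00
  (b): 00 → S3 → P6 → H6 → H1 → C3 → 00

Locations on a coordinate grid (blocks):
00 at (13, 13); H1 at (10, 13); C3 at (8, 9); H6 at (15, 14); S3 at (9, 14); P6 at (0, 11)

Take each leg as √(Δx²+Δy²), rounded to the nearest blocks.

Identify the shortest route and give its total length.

40 blocks — (a) is the shortest.

(a): 13 + 8 + 4 + 5 + 6 + 4 = 40
(b): 4 + 9 + 15 + 5 + 4 + 6 = 43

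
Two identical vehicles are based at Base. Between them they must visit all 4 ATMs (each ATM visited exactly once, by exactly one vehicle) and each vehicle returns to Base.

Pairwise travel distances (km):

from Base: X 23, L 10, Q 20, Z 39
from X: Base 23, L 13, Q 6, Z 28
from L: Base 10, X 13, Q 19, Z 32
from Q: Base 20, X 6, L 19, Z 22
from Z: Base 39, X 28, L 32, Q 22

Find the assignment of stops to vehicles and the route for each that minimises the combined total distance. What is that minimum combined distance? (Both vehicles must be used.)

Try each way of splitting the stops between the two vehicles (each non-empty) and, for each split, find the best tour for each vehicle:
  {X} + {L, Q, Z}: 46 + 84 = 130
  {L} + {X, Q, Z}: 20 + 90 = 110
  {X, L} + {Q, Z}: 46 + 81 = 127
  {Q} + {X, L, Z}: 40 + 90 = 130
  {X, Q} + {L, Z}: 49 + 81 = 130
  {L, Q} + {X, Z}: 49 + 90 = 139
  … (7 splits in total)
Best: vehicle 1 Base → L → Base = 20; vehicle 2 Base → X → Q → Z → Base = 90; combined 110.

110 km — the smallest possible combined total.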